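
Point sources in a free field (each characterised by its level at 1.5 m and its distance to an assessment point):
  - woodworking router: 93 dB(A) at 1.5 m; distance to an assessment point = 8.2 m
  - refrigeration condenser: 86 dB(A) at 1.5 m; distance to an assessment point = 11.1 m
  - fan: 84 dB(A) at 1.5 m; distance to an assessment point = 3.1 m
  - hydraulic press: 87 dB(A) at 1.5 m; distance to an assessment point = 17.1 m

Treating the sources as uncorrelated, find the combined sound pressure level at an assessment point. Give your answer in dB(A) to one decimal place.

First find each source's level at the receiver (point-source: −20·log₁₀(r/r_ref)), then combine on an intensity basis.
woodworking router: 93 − 20·log₁₀(8.2/1.5) = 93 − 14.75 = 78.25 dB(A).
refrigeration condenser: 86 − 20·log₁₀(11.1/1.5) = 86 − 17.38 = 68.62 dB(A).
fan: 84 − 20·log₁₀(3.1/1.5) = 84 − 6.31 = 77.69 dB(A).
hydraulic press: 87 − 20·log₁₀(17.1/1.5) = 87 − 21.14 = 65.86 dB(A).
Σ 10^(L/10) = 1.367e+08 → L_total = 10·log₁₀(1.367e+08) = 81.36 dB(A).

81.4 dB(A)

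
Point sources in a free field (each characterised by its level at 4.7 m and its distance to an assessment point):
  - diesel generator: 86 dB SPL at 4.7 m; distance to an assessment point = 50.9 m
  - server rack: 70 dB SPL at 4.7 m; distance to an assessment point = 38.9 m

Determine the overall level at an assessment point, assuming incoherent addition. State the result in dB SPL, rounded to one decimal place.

First find each source's level at the receiver (point-source: −20·log₁₀(r/r_ref)), then combine on an intensity basis.
diesel generator: 86 − 20·log₁₀(50.9/4.7) = 86 − 20.69 = 65.31 dB SPL.
server rack: 70 − 20·log₁₀(38.9/4.7) = 70 − 18.36 = 51.64 dB SPL.
Σ 10^(L/10) = 3.540e+06 → L_total = 10·log₁₀(3.540e+06) = 65.49 dB SPL.

65.5 dB SPL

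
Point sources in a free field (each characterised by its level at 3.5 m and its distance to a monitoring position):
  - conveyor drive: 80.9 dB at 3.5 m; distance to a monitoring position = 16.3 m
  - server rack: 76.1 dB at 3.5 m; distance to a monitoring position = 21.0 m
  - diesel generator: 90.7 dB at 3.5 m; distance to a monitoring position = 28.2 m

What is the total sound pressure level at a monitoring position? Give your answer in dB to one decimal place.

Propagate each source to the receiver with L = L_ref − 20·log₁₀(r/r_ref), then add intensities.
conveyor drive: 80.9 − 20·log₁₀(16.3/3.5) = 80.9 − 13.36 = 67.54 dB.
server rack: 76.1 − 20·log₁₀(21.0/3.5) = 76.1 − 15.56 = 60.54 dB.
diesel generator: 90.7 − 20·log₁₀(28.2/3.5) = 90.7 − 18.12 = 72.58 dB.
Σ 10^(L/10) = 2.490e+07 → L_total = 10·log₁₀(2.490e+07) = 73.96 dB.

74.0 dB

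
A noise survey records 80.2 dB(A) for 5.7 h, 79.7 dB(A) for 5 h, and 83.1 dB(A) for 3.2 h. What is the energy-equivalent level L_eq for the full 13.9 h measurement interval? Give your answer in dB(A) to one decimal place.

L_eq = 10·log₁₀[(1/T)·Σ tᵢ·10^(Lᵢ/10)] with T = 13.9 h.
Σ tᵢ·10^(Lᵢ/10) = 5.7·10^(80.2/10) + 5·10^(79.7/10) + 3.2·10^(83.1/10) = 1.717e+09.
L_eq = 10·log₁₀(1.717e+09/13.9) = 80.92 dB(A).

80.9 dB(A)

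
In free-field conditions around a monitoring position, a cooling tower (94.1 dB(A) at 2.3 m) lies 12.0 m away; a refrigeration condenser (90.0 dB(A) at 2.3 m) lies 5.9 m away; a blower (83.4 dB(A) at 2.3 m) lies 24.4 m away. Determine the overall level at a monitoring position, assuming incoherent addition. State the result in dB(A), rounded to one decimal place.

Apply inverse-square spreading to bring every level to the receiver, then sum 10^(L/10).
cooling tower: 94.1 − 20·log₁₀(12.0/2.3) = 94.1 − 14.35 = 79.75 dB(A).
refrigeration condenser: 90.0 − 20·log₁₀(5.9/2.3) = 90.0 − 8.18 = 81.82 dB(A).
blower: 83.4 − 20·log₁₀(24.4/2.3) = 83.4 − 20.51 = 62.89 dB(A).
Σ 10^(L/10) = 2.483e+08 → L_total = 10·log₁₀(2.483e+08) = 83.95 dB(A).

84.0 dB(A)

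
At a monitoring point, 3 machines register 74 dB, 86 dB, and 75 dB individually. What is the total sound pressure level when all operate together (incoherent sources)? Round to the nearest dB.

Incoherent sources combine by intensity addition: L_total = 10·log₁₀(Σ 10^(L_i/10)).
Σ 10^(L/10) = 10^(74/10) + 10^(86/10) + 10^(75/10) = 4.548e+08.
L_total = 10·log₁₀(4.548e+08) = 86.58 dB.

87 dB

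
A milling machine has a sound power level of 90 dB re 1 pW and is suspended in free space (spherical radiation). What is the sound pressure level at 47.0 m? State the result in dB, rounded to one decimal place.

45.6 dB

The power spreads over a sphere of area 4π·r², so L_p = L_w − 10·log₁₀(4π·r²).
4π·r² = 2.776e+04 m², 10·log₁₀ of that is 44.434 dB.
L_p = 90 − 44.434 = 45.57 dB.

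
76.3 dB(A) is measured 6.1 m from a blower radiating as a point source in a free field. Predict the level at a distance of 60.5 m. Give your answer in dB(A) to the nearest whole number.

Point-source attenuation: ΔL = 20·log₁₀(r₂/r₁) = 20·log₁₀(60.5/6.1) = 19.929 dB.
L₂ = 76.3 − 20·log₁₀(60.5/6.1) = 76.3 − 19.929 = 56.37 dB(A).

56 dB(A)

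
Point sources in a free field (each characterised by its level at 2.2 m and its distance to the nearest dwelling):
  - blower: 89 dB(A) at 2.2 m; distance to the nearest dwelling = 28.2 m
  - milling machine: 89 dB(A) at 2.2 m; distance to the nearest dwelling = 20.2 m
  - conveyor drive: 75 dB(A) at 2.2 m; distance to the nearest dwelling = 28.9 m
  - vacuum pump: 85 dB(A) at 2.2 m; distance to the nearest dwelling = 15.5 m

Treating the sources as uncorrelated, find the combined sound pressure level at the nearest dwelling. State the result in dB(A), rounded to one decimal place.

First find each source's level at the receiver (point-source: −20·log₁₀(r/r_ref)), then combine on an intensity basis.
blower: 89 − 20·log₁₀(28.2/2.2) = 89 − 22.16 = 66.84 dB(A).
milling machine: 89 − 20·log₁₀(20.2/2.2) = 89 − 19.26 = 69.74 dB(A).
conveyor drive: 75 − 20·log₁₀(28.9/2.2) = 75 − 22.37 = 52.63 dB(A).
vacuum pump: 85 − 20·log₁₀(15.5/2.2) = 85 − 16.96 = 68.04 dB(A).
Σ 10^(L/10) = 2.081e+07 → L_total = 10·log₁₀(2.081e+07) = 73.18 dB(A).

73.2 dB(A)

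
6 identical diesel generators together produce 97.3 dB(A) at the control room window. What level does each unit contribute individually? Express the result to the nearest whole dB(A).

90 dB(A)

6 equal contributions raise the level by 10·log₁₀ 6 = 7.782 dB, so each unit alone gives 97.3 − 7.782.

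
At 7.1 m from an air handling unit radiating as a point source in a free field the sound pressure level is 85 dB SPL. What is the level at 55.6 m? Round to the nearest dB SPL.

For a point source, L₂ = L₁ − 20·log₁₀(r₂/r₁).
L₂ = 85 − 20·log₁₀(55.6/7.1) = 85 − 17.876 = 67.12 dB SPL.

67 dB SPL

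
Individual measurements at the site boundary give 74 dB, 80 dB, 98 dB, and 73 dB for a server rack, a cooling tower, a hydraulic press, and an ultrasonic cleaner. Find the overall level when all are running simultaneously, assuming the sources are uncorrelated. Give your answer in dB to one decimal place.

98.1 dB

Incoherent sources combine by intensity addition: L_total = 10·log₁₀(Σ 10^(L_i/10)).
Σ 10^(L/10) = 10^(74/10) + 10^(80/10) + 10^(98/10) + 10^(73/10) = 6.455e+09.
L_total = 10·log₁₀(6.455e+09) = 98.10 dB.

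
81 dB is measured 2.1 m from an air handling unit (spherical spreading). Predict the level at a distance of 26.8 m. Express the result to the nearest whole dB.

59 dB

Spherical spreading from a point source gives a 20·log₁₀(r₂/r₁) drop.
L₂ = 81 − 20·log₁₀(26.8/2.1) = 81 − 22.118 = 58.88 dB.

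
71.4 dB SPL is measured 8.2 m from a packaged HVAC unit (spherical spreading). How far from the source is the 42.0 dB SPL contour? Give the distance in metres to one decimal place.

For a point source L₁ − L₂ = 20·log₁₀(r₂/r₁), so r₂ = r₁·10^((L₁−L₂)/20).
r₂ = 8.2·10^((71.4−42.0)/20) = 8.2·10^(29.4/20) = 242.00 m.

242.0 m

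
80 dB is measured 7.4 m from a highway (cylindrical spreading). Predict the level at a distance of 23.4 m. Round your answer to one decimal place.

75.0 dB

Line-source attenuation: ΔL = 10·log₁₀(r₂/r₁) = 10·log₁₀(23.4/7.4) = 5.000 dB.
L₂ = 80 − 10·log₁₀(23.4/7.4) = 80 − 5.000 = 75.00 dB.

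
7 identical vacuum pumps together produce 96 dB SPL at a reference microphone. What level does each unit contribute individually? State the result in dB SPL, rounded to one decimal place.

87.5 dB SPL

For N identical incoherent sources L_total = L₁ + 10·log₁₀ N, so L₁ = 96 − 10·log₁₀(7) = 96 − 8.451.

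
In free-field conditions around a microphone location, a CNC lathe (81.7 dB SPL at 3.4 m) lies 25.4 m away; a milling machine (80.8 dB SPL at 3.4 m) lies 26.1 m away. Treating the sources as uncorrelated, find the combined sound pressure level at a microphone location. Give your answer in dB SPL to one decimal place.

First find each source's level at the receiver (point-source: −20·log₁₀(r/r_ref)), then combine on an intensity basis.
CNC lathe: 81.7 − 20·log₁₀(25.4/3.4) = 81.7 − 17.47 = 64.23 dB SPL.
milling machine: 80.8 − 20·log₁₀(26.1/3.4) = 80.8 − 17.70 = 63.10 dB SPL.
Σ 10^(L/10) = 4.690e+06 → L_total = 10·log₁₀(4.690e+06) = 66.71 dB SPL.

66.7 dB SPL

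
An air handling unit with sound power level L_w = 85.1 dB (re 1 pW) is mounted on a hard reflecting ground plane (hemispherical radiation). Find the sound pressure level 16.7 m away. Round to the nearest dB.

53 dB

L_p = L_w − 10·log₁₀(2π·r²) with r = 16.7 m.
2π·r² = 1752 m², 10·log₁₀ of that is 32.436 dB.
L_p = 85.1 − 32.436 = 52.66 dB.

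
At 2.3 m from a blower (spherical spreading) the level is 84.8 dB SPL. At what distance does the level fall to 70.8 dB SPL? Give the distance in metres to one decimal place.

11.5 m

For a point source L₁ − L₂ = 20·log₁₀(r₂/r₁), so r₂ = r₁·10^((L₁−L₂)/20).
r₂ = 2.3·10^((84.8−70.8)/20) = 2.3·10^(14.0/20) = 11.53 m.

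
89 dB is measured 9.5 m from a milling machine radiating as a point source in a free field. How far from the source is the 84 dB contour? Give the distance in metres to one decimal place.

The 5.0 dB drop corresponds to a distance ratio of 10^(5.0/20) for a point source.
r₂ = 9.5·10^((89−84)/20) = 9.5·10^(5.0/20) = 16.89 m.

16.9 m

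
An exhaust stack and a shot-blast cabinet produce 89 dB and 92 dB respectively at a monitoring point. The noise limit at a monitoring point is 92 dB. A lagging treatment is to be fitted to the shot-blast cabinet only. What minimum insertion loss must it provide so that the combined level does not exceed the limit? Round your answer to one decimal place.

3.0 dB

The untreated sources together contribute 10^(89/10) = 7.943e+08, i.e. 89.00 dB.
The limit corresponds to 10^(92/10) = 1.585e+09; subtracting the fixed part leaves 7.906e+08 for the shot-blast cabinet, i.e. 88.98 dB.
So the shot-blast cabinet must be reduced from 92 to 88.98 dB: IL = 3.02 dB.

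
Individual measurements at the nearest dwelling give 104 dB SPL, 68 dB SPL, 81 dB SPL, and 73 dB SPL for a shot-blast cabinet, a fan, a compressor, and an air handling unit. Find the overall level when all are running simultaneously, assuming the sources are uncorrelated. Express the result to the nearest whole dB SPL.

104 dB SPL

Incoherent sources combine by intensity addition: L_total = 10·log₁₀(Σ 10^(L_i/10)).
Σ 10^(L/10) = 10^(104/10) + 10^(68/10) + 10^(81/10) + 10^(73/10) = 2.527e+10.
L_total = 10·log₁₀(2.527e+10) = 104.03 dB SPL.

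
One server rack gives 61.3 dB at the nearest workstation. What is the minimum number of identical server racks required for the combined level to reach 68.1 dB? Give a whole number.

5

The shortfall is 68.1 − 61.3 = 6.8 dB, and N units add 10·log₁₀ N, so need 10·log₁₀ N ≥ 6.8.
N ≥ 10^(6.8/10) = 4.786, so N = 5.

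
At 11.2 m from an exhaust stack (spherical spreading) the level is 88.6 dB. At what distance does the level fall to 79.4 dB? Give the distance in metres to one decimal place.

For a point source L₁ − L₂ = 20·log₁₀(r₂/r₁), so r₂ = r₁·10^((L₁−L₂)/20).
r₂ = 11.2·10^((88.6−79.4)/20) = 11.2·10^(9.2/20) = 32.30 m.

32.3 m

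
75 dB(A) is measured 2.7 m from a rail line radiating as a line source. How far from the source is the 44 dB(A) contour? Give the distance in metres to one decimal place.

3399.1 m

Line-source spreading drops the level by 10·log₁₀(r₂/r₁); inverting, r₂/r₁ = 10^(ΔL/10).
r₂ = 2.7·10^((75−44)/10) = 2.7·10^(31.0/10) = 3399.10 m.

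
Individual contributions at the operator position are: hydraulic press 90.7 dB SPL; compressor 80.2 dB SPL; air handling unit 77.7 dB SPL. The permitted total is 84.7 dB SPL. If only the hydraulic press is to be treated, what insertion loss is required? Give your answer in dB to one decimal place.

9.5 dB

Everything except the hydraulic press sums to 10^(80.2/10) + 10^(77.7/10) = 1.636e+08 in linear terms, 82.14 dB SPL.
The limit corresponds to 10^(84.7/10) = 2.951e+08; subtracting the fixed part leaves 1.315e+08 for the hydraulic press, i.e. 81.19 dB SPL.
So the hydraulic press must be reduced from 90.7 to 81.19 dB SPL: IL = 9.51 dB.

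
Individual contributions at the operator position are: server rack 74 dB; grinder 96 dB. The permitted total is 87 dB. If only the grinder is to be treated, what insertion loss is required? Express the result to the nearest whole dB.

The untreated sources together contribute 10^(74/10) = 2.512e+07, i.e. 74.00 dB.
The limit corresponds to 10^(87/10) = 5.012e+08; subtracting the fixed part leaves 4.761e+08 for the grinder, i.e. 86.78 dB.
Required insertion loss = 96 − 86.78 = 9.22 dB.

9 dB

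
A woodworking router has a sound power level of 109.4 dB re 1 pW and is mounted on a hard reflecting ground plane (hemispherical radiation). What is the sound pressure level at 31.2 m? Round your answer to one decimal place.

71.5 dB

L_p = L_w − 10·log₁₀(2π·r²) with r = 31.2 m.
2π·r² = 6116 m², 10·log₁₀ of that is 37.865 dB.
L_p = 109.4 − 37.865 = 71.54 dB.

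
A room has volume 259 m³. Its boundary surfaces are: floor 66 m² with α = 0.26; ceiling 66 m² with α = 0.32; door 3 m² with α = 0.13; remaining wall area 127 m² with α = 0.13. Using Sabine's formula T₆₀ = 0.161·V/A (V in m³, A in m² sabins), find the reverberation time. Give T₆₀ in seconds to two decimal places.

0.76 s

Total absorption A = 66·0.26 + 66·0.32 + 3·0.13 + 127·0.13 = 55.18 m² sabins.
T₆₀ = 0.161·V/A = 0.161·259/55.18 = 0.756 s.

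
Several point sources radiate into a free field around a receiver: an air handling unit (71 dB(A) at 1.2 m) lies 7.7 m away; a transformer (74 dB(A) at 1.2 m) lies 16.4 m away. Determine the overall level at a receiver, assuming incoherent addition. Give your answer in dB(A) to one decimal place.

Apply inverse-square spreading to bring every level to the receiver, then sum 10^(L/10).
air handling unit: 71 − 20·log₁₀(7.7/1.2) = 71 − 16.15 = 54.85 dB(A).
transformer: 74 − 20·log₁₀(16.4/1.2) = 74 − 22.71 = 51.29 dB(A).
Σ 10^(L/10) = 4.402e+05 → L_total = 10·log₁₀(4.402e+05) = 56.44 dB(A).

56.4 dB(A)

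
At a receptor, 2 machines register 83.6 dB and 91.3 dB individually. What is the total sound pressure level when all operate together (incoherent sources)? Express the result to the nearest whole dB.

For uncorrelated sources the intensities add, so convert each level to linear form, sum, and take 10·log₁₀ of the total.
Σ 10^(L/10) = 10^(83.6/10) + 10^(91.3/10) = 1.578e+09.
L_total = 10·log₁₀(1.578e+09) = 91.98 dB.

92 dB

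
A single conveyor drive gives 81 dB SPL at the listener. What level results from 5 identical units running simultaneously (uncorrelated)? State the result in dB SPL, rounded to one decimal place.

88.0 dB SPL

N identical incoherent sources raise the level by 10·log₁₀ N.
L_total = 81 + 10·log₁₀(5) = 81 + 6.990 = 87.99 dB SPL.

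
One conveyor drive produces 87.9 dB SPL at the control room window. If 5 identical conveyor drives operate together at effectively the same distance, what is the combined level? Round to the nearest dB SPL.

With 5 equal, uncorrelated contributions the intensity is 5× that of one unit, giving a rise of 10·log₁₀ 5.
L_total = 87.9 + 10·log₁₀(5) = 87.9 + 6.990 = 94.89 dB SPL.

95 dB SPL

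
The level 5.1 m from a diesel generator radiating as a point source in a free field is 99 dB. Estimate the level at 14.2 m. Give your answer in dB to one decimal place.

90.1 dB

For a point source, L₂ = L₁ − 20·log₁₀(r₂/r₁).
L₂ = 99 − 20·log₁₀(14.2/5.1) = 99 − 8.894 = 90.11 dB.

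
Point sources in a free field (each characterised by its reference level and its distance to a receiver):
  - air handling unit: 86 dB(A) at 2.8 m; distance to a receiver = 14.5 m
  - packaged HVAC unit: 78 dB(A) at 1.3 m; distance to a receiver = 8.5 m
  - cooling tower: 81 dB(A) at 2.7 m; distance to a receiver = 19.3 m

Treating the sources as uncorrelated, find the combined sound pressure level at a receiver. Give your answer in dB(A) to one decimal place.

72.7 dB(A)

Propagate each source to the receiver with L = L_ref − 20·log₁₀(r/r_ref), then add intensities.
air handling unit: 86 − 20·log₁₀(14.5/2.8) = 86 − 14.28 = 71.72 dB(A).
packaged HVAC unit: 78 − 20·log₁₀(8.5/1.3) = 78 − 16.31 = 61.69 dB(A).
cooling tower: 81 − 20·log₁₀(19.3/2.7) = 81 − 17.08 = 63.92 dB(A).
Σ 10^(L/10) = 1.878e+07 → L_total = 10·log₁₀(1.878e+07) = 72.74 dB(A).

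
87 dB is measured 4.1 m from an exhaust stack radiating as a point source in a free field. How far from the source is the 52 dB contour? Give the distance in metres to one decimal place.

The 35.0 dB drop corresponds to a distance ratio of 10^(35.0/20) for a point source.
r₂ = 4.1·10^((87−52)/20) = 4.1·10^(35.0/20) = 230.56 m.

230.6 m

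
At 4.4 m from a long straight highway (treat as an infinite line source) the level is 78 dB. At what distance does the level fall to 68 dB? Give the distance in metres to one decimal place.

The 10.0 dB drop corresponds to a distance ratio of 10^(10.0/10) for a line source.
r₂ = 4.4·10^((78−68)/10) = 4.4·10^(10.0/10) = 44.00 m.

44.0 m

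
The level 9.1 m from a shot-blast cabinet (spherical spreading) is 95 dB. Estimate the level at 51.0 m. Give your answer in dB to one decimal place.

80.0 dB

For a point source, L₂ = L₁ − 20·log₁₀(r₂/r₁).
L₂ = 95 − 20·log₁₀(51.0/9.1) = 95 − 14.971 = 80.03 dB.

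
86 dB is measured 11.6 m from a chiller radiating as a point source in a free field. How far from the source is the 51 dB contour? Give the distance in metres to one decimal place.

652.3 m

For a point source L₁ − L₂ = 20·log₁₀(r₂/r₁), so r₂ = r₁·10^((L₁−L₂)/20).
r₂ = 11.6·10^((86−51)/20) = 11.6·10^(35.0/20) = 652.32 m.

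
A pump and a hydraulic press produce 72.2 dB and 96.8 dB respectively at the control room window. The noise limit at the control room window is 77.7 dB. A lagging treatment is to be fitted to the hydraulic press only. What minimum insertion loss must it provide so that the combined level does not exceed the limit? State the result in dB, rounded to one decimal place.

20.5 dB

Everything except the hydraulic press sums to 10^(72.2/10) = 1.660e+07 in linear terms, 72.20 dB.
To meet 77.7 dB overall, the treated hydraulic press may contribute at most 10^(77.7/10) − 1.660e+07 = 4.229e+07, i.e. 76.26 dB.
So the hydraulic press must be reduced from 96.8 to 76.26 dB: IL = 20.54 dB.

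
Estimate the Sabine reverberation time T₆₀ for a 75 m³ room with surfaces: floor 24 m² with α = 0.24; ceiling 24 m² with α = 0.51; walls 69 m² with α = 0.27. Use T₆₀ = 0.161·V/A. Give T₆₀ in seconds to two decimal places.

Total absorption A = 24·0.24 + 24·0.51 + 69·0.27 = 36.63 m² sabins.
T₆₀ = 0.161 × 75 / 36.63 = 0.330 s.

0.33 s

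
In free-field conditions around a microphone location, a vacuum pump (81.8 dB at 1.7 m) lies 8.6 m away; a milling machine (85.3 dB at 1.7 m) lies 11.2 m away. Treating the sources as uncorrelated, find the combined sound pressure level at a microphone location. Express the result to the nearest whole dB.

71 dB

Apply inverse-square spreading to bring every level to the receiver, then sum 10^(L/10).
vacuum pump: 81.8 − 20·log₁₀(8.6/1.7) = 81.8 − 14.08 = 67.72 dB.
milling machine: 85.3 − 20·log₁₀(11.2/1.7) = 85.3 − 16.38 = 68.92 dB.
Σ 10^(L/10) = 1.372e+07 → L_total = 10·log₁₀(1.372e+07) = 71.37 dB.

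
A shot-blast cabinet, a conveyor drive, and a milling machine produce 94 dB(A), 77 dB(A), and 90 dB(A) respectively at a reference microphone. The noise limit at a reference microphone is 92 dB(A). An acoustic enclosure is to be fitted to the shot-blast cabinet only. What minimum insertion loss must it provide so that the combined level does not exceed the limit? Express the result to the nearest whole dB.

Fixed contribution from the other sources: Σ 10^(L/10) = 10^(77/10) + 10^(90/10) = 1.050e+09 (90.21 dB(A)).
The limit corresponds to 10^(92/10) = 1.585e+09; subtracting the fixed part leaves 5.348e+08 for the shot-blast cabinet, i.e. 87.28 dB(A).
Required insertion loss = 94 − 87.28 = 6.72 dB.

7 dB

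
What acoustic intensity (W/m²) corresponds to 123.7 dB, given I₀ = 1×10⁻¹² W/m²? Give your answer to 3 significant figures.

I/I₀ = 10^(123.7/10) = 2.344e+12, so I = 2.344e+12 × 10⁻¹² W/m².

2.34 W/m²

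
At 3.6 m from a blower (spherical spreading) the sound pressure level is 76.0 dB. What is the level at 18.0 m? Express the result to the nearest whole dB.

62 dB

Point-source attenuation: ΔL = 20·log₁₀(r₂/r₁) = 20·log₁₀(18.0/3.6) = 13.979 dB.
L₂ = 76.0 − 20·log₁₀(18.0/3.6) = 76.0 − 13.979 = 62.02 dB.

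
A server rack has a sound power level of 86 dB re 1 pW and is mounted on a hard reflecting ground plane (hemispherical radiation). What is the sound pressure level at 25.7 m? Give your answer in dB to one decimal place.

49.8 dB

Free-field hemispherical radiation: L_p = L_w − 10·log₁₀(2π·r²), r = 25.7 m.
2π·r² = 4150 m², 10·log₁₀ of that is 36.180 dB.
L_p = 86 − 36.180 = 49.82 dB.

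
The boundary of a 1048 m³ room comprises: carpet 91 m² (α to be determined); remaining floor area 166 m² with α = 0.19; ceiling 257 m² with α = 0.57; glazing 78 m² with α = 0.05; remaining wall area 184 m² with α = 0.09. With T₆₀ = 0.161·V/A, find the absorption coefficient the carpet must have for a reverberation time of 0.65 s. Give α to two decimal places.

0.67

From T₆₀ = 0.161·V/A, the target T₆₀ = 0.65 s needs A = 0.161·1048/0.65 = 259.58 m².
Absorption from the other surfaces = 166·0.19 + 257·0.57 + 78·0.05 + 184·0.09 = 198.49 m², so the carpet must supply 61.09 m² over 91 m².
α = 61.09/91 = 0.671.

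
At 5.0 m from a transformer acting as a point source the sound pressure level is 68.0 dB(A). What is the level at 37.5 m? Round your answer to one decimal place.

50.5 dB(A)

Spherical spreading from a point source gives a 20·log₁₀(r₂/r₁) drop.
L₂ = 68.0 − 20·log₁₀(37.5/5.0) = 68.0 − 17.501 = 50.50 dB(A).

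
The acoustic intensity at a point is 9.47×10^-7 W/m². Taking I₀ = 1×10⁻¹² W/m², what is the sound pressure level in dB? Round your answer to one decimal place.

Dividing by I₀ shifts the exponent by 12: I/I₀ = 9.47×10^5.
L = 10·(0.9763 + 5) = 59.76 dB.

59.8 dB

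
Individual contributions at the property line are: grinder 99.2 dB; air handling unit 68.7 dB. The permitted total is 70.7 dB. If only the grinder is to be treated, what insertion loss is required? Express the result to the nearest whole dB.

33 dB

Everything except the grinder sums to 10^(68.7/10) = 7.413e+06 in linear terms, 68.70 dB.
To meet 70.7 dB overall, the treated grinder may contribute at most 10^(70.7/10) − 7.413e+06 = 4.336e+06, i.e. 66.37 dB.
Required insertion loss = 99.2 − 66.37 = 32.83 dB.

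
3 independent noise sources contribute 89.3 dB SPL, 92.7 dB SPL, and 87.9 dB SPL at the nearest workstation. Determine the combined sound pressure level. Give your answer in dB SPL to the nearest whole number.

Incoherent sources combine by intensity addition: L_total = 10·log₁₀(Σ 10^(L_i/10)).
Σ 10^(L/10) = 10^(89.3/10) + 10^(92.7/10) + 10^(87.9/10) = 3.330e+09.
L_total = 10·log₁₀(3.330e+09) = 95.22 dB SPL.

95 dB SPL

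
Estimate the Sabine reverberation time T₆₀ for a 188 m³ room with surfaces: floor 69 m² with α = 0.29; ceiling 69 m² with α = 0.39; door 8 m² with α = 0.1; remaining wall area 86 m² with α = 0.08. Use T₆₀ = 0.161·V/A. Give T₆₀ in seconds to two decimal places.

0.55 s

Total absorption A = 69·0.29 + 69·0.39 + 8·0.1 + 86·0.08 = 54.60 m² sabins.
T₆₀ = 0.161·V/A = 0.161·188/54.60 = 0.554 s.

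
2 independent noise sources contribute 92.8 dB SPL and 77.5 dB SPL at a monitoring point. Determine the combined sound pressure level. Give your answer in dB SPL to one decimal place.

For uncorrelated sources the intensities add, so convert each level to linear form, sum, and take 10·log₁₀ of the total.
Σ 10^(L/10) = 10^(92.8/10) + 10^(77.5/10) = 1.962e+09.
L_total = 10·log₁₀(1.962e+09) = 92.93 dB SPL.

92.9 dB SPL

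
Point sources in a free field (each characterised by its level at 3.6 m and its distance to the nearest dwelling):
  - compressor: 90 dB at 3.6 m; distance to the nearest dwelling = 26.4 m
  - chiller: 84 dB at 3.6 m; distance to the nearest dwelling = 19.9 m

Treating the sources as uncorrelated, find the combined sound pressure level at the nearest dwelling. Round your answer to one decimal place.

First find each source's level at the receiver (point-source: −20·log₁₀(r/r_ref)), then combine on an intensity basis.
compressor: 90 − 20·log₁₀(26.4/3.6) = 90 − 17.31 = 72.69 dB.
chiller: 84 − 20·log₁₀(19.9/3.6) = 84 − 14.85 = 69.15 dB.
Σ 10^(L/10) = 2.682e+07 → L_total = 10·log₁₀(2.682e+07) = 74.28 dB.

74.3 dB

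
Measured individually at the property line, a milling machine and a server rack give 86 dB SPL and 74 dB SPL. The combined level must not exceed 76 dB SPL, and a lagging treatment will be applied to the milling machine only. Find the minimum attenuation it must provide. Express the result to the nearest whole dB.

Fixed contribution from the other source: Σ 10^(L/10) = 10^(74/10) = 2.512e+07 (74.00 dB SPL).
The limit corresponds to 10^(76/10) = 3.981e+07; subtracting the fixed part leaves 1.469e+07 for the milling machine, i.e. 71.67 dB SPL.
So the milling machine must be reduced from 86 to 71.67 dB SPL: IL = 14.33 dB.

14 dB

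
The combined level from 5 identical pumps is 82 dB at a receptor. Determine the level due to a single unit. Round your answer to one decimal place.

Dividing the total intensity by 5 lowers the level by 10·log₁₀ 5 = 6.990 dB: L₁ = 82 − 6.990.

75.0 dB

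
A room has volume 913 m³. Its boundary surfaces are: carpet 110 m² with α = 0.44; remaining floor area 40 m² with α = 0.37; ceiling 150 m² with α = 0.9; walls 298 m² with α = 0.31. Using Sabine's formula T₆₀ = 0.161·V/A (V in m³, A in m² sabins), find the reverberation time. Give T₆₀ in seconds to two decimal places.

0.51 s

Summing Sᵢαᵢ: 110·0.44 + 40·0.37 + 150·0.9 + 298·0.31 = 290.58 m².
T₆₀ = 0.161 × 913 / 290.58 = 0.506 s.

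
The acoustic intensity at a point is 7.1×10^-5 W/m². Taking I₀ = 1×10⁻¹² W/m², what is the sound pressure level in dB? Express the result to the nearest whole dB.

L = 10·log₁₀(I/I₀) = 10·log₁₀(7.1×10^-5/10⁻¹²) = 10·log₁₀(7.1×10^7).
L = 10·(0.8513 + 7) = 78.51 dB.

79 dB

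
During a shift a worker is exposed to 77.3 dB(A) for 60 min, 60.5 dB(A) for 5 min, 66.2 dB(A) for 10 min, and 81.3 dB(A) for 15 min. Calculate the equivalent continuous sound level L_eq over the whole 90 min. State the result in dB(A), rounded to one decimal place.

77.7 dB(A)

Weight each interval's intensity by its duration and average over T = 90 min:
Σ tᵢ·10^(Lᵢ/10) = 60·10^(77.3/10) + 5·10^(60.5/10) + 10·10^(66.2/10) + 15·10^(81.3/10) = 5.293e+09.
L_eq = 10·log₁₀(5.293e+09/90) = 77.69 dB(A).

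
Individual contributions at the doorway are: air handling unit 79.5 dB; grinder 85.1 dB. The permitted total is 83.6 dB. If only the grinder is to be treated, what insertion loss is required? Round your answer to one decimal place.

Fixed contribution from the other source: Σ 10^(L/10) = 10^(79.5/10) = 8.913e+07 (79.50 dB).
To meet 83.6 dB overall, the treated grinder may contribute at most 10^(83.6/10) − 8.913e+07 = 1.400e+08, i.e. 81.46 dB.
Required insertion loss = 85.1 − 81.46 = 3.64 dB.

3.6 dB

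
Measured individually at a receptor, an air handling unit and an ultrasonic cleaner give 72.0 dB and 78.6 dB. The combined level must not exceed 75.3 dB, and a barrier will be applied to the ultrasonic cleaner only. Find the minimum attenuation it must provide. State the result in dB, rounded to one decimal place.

6.0 dB

Everything except the ultrasonic cleaner sums to 10^(72.0/10) = 1.585e+07 in linear terms, 72.00 dB.
To meet 75.3 dB overall, the treated ultrasonic cleaner may contribute at most 10^(75.3/10) − 1.585e+07 = 1.804e+07, i.e. 72.56 dB.
So the ultrasonic cleaner must be reduced from 78.6 to 72.56 dB: IL = 6.04 dB.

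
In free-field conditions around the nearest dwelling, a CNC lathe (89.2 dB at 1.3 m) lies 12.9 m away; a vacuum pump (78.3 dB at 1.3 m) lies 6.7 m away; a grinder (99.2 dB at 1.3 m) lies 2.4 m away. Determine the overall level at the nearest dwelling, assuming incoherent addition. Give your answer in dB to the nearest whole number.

94 dB

Propagate each source to the receiver with L = L_ref − 20·log₁₀(r/r_ref), then add intensities.
CNC lathe: 89.2 − 20·log₁₀(12.9/1.3) = 89.2 − 19.93 = 69.27 dB.
vacuum pump: 78.3 − 20·log₁₀(6.7/1.3) = 78.3 − 14.24 = 64.06 dB.
grinder: 99.2 − 20·log₁₀(2.4/1.3) = 99.2 − 5.33 = 93.87 dB.
Σ 10^(L/10) = 2.451e+09 → L_total = 10·log₁₀(2.451e+09) = 93.89 dB.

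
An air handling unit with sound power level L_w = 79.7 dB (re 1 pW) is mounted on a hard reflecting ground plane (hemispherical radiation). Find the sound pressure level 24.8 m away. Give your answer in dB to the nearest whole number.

44 dB

L_p = L_w − 10·log₁₀(2π·r²) with r = 24.8 m.
2π·r² = 3864 m², 10·log₁₀ of that is 35.871 dB.
L_p = 79.7 − 35.871 = 43.83 dB.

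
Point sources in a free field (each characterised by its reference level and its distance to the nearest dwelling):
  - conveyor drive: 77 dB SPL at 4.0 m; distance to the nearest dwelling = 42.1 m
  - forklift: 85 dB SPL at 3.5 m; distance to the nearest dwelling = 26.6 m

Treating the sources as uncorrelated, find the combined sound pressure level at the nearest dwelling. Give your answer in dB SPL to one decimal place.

First find each source's level at the receiver (point-source: −20·log₁₀(r/r_ref)), then combine on an intensity basis.
conveyor drive: 77 − 20·log₁₀(42.1/4.0) = 77 − 20.44 = 56.56 dB SPL.
forklift: 85 − 20·log₁₀(26.6/3.5) = 85 − 17.62 = 67.38 dB SPL.
Σ 10^(L/10) = 5.927e+06 → L_total = 10·log₁₀(5.927e+06) = 67.73 dB SPL.

67.7 dB SPL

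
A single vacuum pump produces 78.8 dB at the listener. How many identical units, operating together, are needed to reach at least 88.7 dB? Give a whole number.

N identical sources give L₁ + 10·log₁₀ N, so require 10·log₁₀ N ≥ 88.7 − 78.8 = 9.9 dB.
N ≥ 10^(9.9/10) = 9.772, so N = 10.

10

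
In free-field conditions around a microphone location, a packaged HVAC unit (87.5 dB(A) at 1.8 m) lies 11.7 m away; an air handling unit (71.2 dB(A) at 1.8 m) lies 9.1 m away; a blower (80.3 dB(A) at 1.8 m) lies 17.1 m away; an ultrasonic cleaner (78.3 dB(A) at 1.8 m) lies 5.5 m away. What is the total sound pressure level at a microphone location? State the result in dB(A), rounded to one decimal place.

Propagate each source to the receiver with L = L_ref − 20·log₁₀(r/r_ref), then add intensities.
packaged HVAC unit: 87.5 − 20·log₁₀(11.7/1.8) = 87.5 − 16.26 = 71.24 dB(A).
air handling unit: 71.2 − 20·log₁₀(9.1/1.8) = 71.2 − 14.08 = 57.12 dB(A).
blower: 80.3 − 20·log₁₀(17.1/1.8) = 80.3 − 19.55 = 60.75 dB(A).
ultrasonic cleaner: 78.3 − 20·log₁₀(5.5/1.8) = 78.3 − 9.70 = 68.60 dB(A).
Σ 10^(L/10) = 2.225e+07 → L_total = 10·log₁₀(2.225e+07) = 73.47 dB(A).

73.5 dB(A)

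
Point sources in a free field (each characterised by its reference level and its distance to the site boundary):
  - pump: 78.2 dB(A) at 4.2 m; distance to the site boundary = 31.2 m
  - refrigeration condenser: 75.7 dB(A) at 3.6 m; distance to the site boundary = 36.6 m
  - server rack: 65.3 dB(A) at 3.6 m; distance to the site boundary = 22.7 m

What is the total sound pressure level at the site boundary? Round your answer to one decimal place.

62.2 dB(A)

Apply inverse-square spreading to bring every level to the receiver, then sum 10^(L/10).
pump: 78.2 − 20·log₁₀(31.2/4.2) = 78.2 − 17.42 = 60.78 dB(A).
refrigeration condenser: 75.7 − 20·log₁₀(36.6/3.6) = 75.7 − 20.14 = 55.56 dB(A).
server rack: 65.3 − 20·log₁₀(22.7/3.6) = 65.3 − 15.99 = 49.31 dB(A).
Σ 10^(L/10) = 1.642e+06 → L_total = 10·log₁₀(1.642e+06) = 62.15 dB(A).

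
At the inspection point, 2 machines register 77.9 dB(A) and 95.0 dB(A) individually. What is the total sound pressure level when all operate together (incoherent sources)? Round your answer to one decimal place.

95.1 dB(A)

Incoherent sources combine by intensity addition: L_total = 10·log₁₀(Σ 10^(L_i/10)).
Σ 10^(L/10) = 10^(77.9/10) + 10^(95.0/10) = 3.224e+09.
L_total = 10·log₁₀(3.224e+09) = 95.08 dB(A).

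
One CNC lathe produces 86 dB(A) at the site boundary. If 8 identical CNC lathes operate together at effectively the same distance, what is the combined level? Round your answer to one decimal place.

95.0 dB(A)

With 8 equal, uncorrelated contributions the intensity is 8× that of one unit, giving a rise of 10·log₁₀ 8.
L_total = 86 + 10·log₁₀(8) = 86 + 9.031 = 95.03 dB(A).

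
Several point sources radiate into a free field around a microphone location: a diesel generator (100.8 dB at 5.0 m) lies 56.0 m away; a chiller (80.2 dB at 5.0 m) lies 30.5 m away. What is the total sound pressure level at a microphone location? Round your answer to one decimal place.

79.9 dB

Propagate each source to the receiver with L = L_ref − 20·log₁₀(r/r_ref), then add intensities.
diesel generator: 100.8 − 20·log₁₀(56.0/5.0) = 100.8 − 20.98 = 79.82 dB.
chiller: 80.2 − 20·log₁₀(30.5/5.0) = 80.2 − 15.71 = 64.49 dB.
Σ 10^(L/10) = 9.866e+07 → L_total = 10·log₁₀(9.866e+07) = 79.94 dB.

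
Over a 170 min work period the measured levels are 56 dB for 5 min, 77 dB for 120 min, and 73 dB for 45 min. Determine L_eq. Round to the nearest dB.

The energy average is taken in the linear domain: L_eq = 10·log₁₀[(Σ tᵢ·10^(Lᵢ/10))/T], T = 170 min.
Σ tᵢ·10^(Lᵢ/10) = 5·10^(56/10) + 120·10^(77/10) + 45·10^(73/10) = 6.914e+09.
L_eq = 10·log₁₀(6.914e+09/170) = 76.09 dB.

76 dB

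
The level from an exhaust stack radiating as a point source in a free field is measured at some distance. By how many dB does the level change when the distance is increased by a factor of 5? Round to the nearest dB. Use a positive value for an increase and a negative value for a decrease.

-14 dB

With spherical spreading the level changes by −20·log₁₀(r₂/r₁).
ΔL = −20·log₁₀(5) = -13.98 dB.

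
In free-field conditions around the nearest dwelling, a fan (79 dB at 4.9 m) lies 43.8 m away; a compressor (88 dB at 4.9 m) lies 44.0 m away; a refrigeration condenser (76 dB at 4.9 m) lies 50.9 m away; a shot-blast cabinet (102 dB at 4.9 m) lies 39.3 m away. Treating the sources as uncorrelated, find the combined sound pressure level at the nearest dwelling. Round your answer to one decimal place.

Apply inverse-square spreading to bring every level to the receiver, then sum 10^(L/10).
fan: 79 − 20·log₁₀(43.8/4.9) = 79 − 19.03 = 59.97 dB.
compressor: 88 − 20·log₁₀(44.0/4.9) = 88 − 19.07 = 68.93 dB.
refrigeration condenser: 76 − 20·log₁₀(50.9/4.9) = 76 − 20.33 = 55.67 dB.
shot-blast cabinet: 102 − 20·log₁₀(39.3/4.9) = 102 − 18.08 = 83.92 dB.
Σ 10^(L/10) = 2.556e+08 → L_total = 10·log₁₀(2.556e+08) = 84.08 dB.

84.1 dB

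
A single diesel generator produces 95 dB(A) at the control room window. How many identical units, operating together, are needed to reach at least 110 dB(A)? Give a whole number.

32

Need L₁ + 10·log₁₀ N ≥ 110, i.e. log₁₀ N ≥ 1.50.
N ≥ 10^(15.0/10) = 31.623, so N = 32.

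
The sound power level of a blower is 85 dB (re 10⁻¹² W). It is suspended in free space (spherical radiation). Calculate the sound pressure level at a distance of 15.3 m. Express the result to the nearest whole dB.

50 dB

Free-field spherical radiation: L_p = L_w − 10·log₁₀(4π·r²), r = 15.3 m.
4π·r² = 2942 m², 10·log₁₀ of that is 34.686 dB.
L_p = 85 − 34.686 = 50.31 dB.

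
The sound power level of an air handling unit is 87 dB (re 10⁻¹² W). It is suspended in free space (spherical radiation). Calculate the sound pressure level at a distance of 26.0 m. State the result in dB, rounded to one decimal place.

47.7 dB

Free-field spherical radiation: L_p = L_w − 10·log₁₀(4π·r²), r = 26.0 m.
4π·r² = 8495 m², 10·log₁₀ of that is 39.292 dB.
L_p = 87 − 39.292 = 47.71 dB.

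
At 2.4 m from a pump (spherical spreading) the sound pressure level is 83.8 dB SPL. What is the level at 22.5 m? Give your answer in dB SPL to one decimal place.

64.4 dB SPL

Spherical spreading from a point source gives a 20·log₁₀(r₂/r₁) drop.
L₂ = 83.8 − 20·log₁₀(22.5/2.4) = 83.8 − 19.439 = 64.36 dB SPL.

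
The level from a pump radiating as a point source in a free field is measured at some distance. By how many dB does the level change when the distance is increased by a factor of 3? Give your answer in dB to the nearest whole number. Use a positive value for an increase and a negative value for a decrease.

A point source loses 6 dB per doubling of distance; generally ΔL = −20·log₁₀(r₂/r₁).
ΔL = −20·log₁₀(3) = -9.54 dB.

-10 dB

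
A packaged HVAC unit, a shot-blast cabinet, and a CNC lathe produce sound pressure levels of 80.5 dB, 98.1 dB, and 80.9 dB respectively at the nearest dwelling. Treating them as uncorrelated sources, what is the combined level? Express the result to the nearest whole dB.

Incoherent sources combine by intensity addition: L_total = 10·log₁₀(Σ 10^(L_i/10)).
Σ 10^(L/10) = 10^(80.5/10) + 10^(98.1/10) + 10^(80.9/10) = 6.692e+09.
L_total = 10·log₁₀(6.692e+09) = 98.26 dB.

98 dB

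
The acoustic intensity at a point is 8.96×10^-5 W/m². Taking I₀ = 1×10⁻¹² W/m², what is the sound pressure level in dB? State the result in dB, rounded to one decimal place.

L = 10·log₁₀(I/I₀) = 10·log₁₀(8.96×10^-5/10⁻¹²) = 10·log₁₀(8.96×10^7).
L = 10·(0.9523 + 7) = 79.52 dB.

79.5 dB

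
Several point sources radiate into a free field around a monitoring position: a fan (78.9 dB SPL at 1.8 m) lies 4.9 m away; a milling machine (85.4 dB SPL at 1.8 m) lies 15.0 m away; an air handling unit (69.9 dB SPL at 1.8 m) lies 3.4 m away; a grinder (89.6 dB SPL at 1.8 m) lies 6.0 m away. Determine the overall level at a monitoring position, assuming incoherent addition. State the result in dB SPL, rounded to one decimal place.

Propagate each source to the receiver with L = L_ref − 20·log₁₀(r/r_ref), then add intensities.
fan: 78.9 − 20·log₁₀(4.9/1.8) = 78.9 − 8.70 = 70.20 dB SPL.
milling machine: 85.4 − 20·log₁₀(15.0/1.8) = 85.4 − 18.42 = 66.98 dB SPL.
air handling unit: 69.9 − 20·log₁₀(3.4/1.8) = 69.9 − 5.52 = 64.38 dB SPL.
grinder: 89.6 − 20·log₁₀(6.0/1.8) = 89.6 − 10.46 = 79.14 dB SPL.
Σ 10^(L/10) = 1.003e+08 → L_total = 10·log₁₀(1.003e+08) = 80.01 dB SPL.

80.0 dB SPL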